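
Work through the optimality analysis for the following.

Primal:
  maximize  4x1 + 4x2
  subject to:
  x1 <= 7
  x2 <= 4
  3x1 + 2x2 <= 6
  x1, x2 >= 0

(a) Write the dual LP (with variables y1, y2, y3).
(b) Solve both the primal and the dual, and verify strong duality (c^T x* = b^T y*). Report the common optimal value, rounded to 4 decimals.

The standard primal-dual pair for 'max c^T x s.t. A x <= b, x >= 0' is:
  Dual:  min b^T y  s.t.  A^T y >= c,  y >= 0.

So the dual LP is:
  minimize  7y1 + 4y2 + 6y3
  subject to:
    y1 + 3y3 >= 4
    y2 + 2y3 >= 4
    y1, y2, y3 >= 0

Solving the primal: x* = (0, 3).
  primal value c^T x* = 12.
Solving the dual: y* = (0, 0, 2).
  dual value b^T y* = 12.
Strong duality: c^T x* = b^T y*. Confirmed.

12


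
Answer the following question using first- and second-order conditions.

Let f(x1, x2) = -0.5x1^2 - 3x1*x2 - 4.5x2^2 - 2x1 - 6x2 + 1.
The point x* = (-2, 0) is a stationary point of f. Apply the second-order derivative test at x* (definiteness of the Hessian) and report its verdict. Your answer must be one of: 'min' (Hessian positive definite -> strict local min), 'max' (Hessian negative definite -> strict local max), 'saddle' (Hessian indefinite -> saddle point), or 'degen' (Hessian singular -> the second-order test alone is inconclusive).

Compute the Hessian H = grad^2 f:
  H = [[-1, -3], [-3, -9]]
Verify stationarity: grad f(x*) = H x* + g = (0, 0).
Eigenvalues of H: -10, 0.
H has a zero eigenvalue (singular; negative semidefinite but not definite), so H is neither positive definite, negative definite, nor indefinite. The second-order test alone is inconclusive -> degen.
(Indeed, f is constant along the null direction of H through x*, so x* is not a strict local extremum.)

degen


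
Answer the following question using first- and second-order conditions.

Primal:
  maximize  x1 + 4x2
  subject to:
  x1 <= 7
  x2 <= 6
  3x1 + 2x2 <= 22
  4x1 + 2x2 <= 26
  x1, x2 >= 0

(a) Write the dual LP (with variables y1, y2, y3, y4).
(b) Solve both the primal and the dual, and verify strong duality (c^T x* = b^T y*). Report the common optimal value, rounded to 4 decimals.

The standard primal-dual pair for 'max c^T x s.t. A x <= b, x >= 0' is:
  Dual:  min b^T y  s.t.  A^T y >= c,  y >= 0.

So the dual LP is:
  minimize  7y1 + 6y2 + 22y3 + 26y4
  subject to:
    y1 + 3y3 + 4y4 >= 1
    y2 + 2y3 + 2y4 >= 4
    y1, y2, y3, y4 >= 0

Solving the primal: x* = (3.3333, 6).
  primal value c^T x* = 27.3333.
Solving the dual: y* = (0, 3.3333, 0.3333, 0).
  dual value b^T y* = 27.3333.
Strong duality: c^T x* = b^T y*. Confirmed.

27.3333


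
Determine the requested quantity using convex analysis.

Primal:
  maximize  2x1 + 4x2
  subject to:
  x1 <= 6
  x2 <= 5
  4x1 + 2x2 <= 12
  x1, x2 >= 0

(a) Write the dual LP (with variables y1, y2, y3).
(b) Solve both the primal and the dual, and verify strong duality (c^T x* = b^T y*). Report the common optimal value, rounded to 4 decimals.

The standard primal-dual pair for 'max c^T x s.t. A x <= b, x >= 0' is:
  Dual:  min b^T y  s.t.  A^T y >= c,  y >= 0.

So the dual LP is:
  minimize  6y1 + 5y2 + 12y3
  subject to:
    y1 + 4y3 >= 2
    y2 + 2y3 >= 4
    y1, y2, y3 >= 0

Solving the primal: x* = (0.5, 5).
  primal value c^T x* = 21.
Solving the dual: y* = (0, 3, 0.5).
  dual value b^T y* = 21.
Strong duality: c^T x* = b^T y*. Confirmed.

21


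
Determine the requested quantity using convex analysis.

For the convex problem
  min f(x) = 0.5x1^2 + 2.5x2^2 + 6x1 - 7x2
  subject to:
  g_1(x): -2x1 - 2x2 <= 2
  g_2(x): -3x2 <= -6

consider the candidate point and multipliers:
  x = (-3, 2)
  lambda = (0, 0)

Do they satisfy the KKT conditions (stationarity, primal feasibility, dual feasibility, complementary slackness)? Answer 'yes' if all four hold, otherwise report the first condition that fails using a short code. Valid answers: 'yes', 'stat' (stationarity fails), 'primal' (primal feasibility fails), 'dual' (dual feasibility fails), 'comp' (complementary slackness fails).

Gradient of f: grad f(x) = Q x + c = (3, 3)
Constraint values g_i(x) = a_i^T x - b_i:
  g_1((-3, 2)) = 0
  g_2((-3, 2)) = 0
Stationarity residual: grad f(x) + sum_i lambda_i a_i = (3, 3)
  -> stationarity FAILS
Primal feasibility (all g_i <= 0): OK
Dual feasibility (all lambda_i >= 0): OK
Complementary slackness (lambda_i * g_i(x) = 0 for all i): OK

Verdict: the first failing condition is stationarity -> stat.

stat


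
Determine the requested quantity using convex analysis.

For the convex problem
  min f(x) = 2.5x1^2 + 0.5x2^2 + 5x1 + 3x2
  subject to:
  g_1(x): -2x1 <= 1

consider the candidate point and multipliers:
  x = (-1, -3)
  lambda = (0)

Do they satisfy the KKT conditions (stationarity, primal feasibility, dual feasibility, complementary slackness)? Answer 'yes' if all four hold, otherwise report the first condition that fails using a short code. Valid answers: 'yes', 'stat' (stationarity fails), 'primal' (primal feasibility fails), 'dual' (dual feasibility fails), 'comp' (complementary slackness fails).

Gradient of f: grad f(x) = Q x + c = (0, 0)
Constraint values g_i(x) = a_i^T x - b_i:
  g_1((-1, -3)) = 1
Stationarity residual: grad f(x) + sum_i lambda_i a_i = (0, 0)
  -> stationarity OK
Primal feasibility (all g_i <= 0): FAILS
Dual feasibility (all lambda_i >= 0): OK
Complementary slackness (lambda_i * g_i(x) = 0 for all i): OK

Verdict: the first failing condition is primal_feasibility -> primal.

primal


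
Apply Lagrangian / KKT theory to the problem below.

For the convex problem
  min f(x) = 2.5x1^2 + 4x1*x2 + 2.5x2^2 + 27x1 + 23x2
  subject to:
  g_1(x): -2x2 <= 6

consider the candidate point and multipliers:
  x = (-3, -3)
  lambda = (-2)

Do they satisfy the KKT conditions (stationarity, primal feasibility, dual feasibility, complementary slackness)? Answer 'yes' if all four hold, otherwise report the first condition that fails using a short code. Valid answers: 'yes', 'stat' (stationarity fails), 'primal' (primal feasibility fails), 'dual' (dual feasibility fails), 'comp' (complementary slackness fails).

Gradient of f: grad f(x) = Q x + c = (0, -4)
Constraint values g_i(x) = a_i^T x - b_i:
  g_1((-3, -3)) = 0
Stationarity residual: grad f(x) + sum_i lambda_i a_i = (0, 0)
  -> stationarity OK
Primal feasibility (all g_i <= 0): OK
Dual feasibility (all lambda_i >= 0): FAILS
Complementary slackness (lambda_i * g_i(x) = 0 for all i): OK

Verdict: the first failing condition is dual_feasibility -> dual.

dual


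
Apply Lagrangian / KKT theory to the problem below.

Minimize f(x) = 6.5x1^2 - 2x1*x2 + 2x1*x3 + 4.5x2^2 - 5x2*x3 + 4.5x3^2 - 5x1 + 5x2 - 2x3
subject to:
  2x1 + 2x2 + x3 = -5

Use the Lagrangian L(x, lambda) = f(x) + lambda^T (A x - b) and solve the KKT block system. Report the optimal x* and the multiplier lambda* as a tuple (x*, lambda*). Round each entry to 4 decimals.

Form the Lagrangian:
  L(x, lambda) = (1/2) x^T Q x + c^T x + lambda^T (A x - b)
Stationarity (grad_x L = 0): Q x + c + A^T lambda = 0.
Primal feasibility: A x = b.

This gives the KKT block system:
  [ Q   A^T ] [ x     ]   [-c ]
  [ A    0  ] [ lambda ] = [ b ]

Solving the linear system:
  x*      = (-0.1643, -1.8066, -1.0582)
  lambda* = (2.8197)
  f(x*)   = 4.0019

x* = (-0.1643, -1.8066, -1.0582), lambda* = (2.8197)


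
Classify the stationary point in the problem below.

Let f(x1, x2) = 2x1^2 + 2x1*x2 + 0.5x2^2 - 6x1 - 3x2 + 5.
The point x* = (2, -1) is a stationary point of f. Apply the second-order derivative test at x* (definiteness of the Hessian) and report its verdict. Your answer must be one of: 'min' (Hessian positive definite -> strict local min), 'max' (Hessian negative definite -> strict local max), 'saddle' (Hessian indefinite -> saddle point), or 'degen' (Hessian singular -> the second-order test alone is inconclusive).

Compute the Hessian H = grad^2 f:
  H = [[4, 2], [2, 1]]
Verify stationarity: grad f(x*) = H x* + g = (0, 0).
Eigenvalues of H: 0, 5.
H has a zero eigenvalue (singular; positive semidefinite but not definite), so H is neither positive definite, negative definite, nor indefinite. The second-order test alone is inconclusive -> degen.
(Indeed, f is constant along the null direction of H through x*, so x* is not a strict local extremum.)

degen


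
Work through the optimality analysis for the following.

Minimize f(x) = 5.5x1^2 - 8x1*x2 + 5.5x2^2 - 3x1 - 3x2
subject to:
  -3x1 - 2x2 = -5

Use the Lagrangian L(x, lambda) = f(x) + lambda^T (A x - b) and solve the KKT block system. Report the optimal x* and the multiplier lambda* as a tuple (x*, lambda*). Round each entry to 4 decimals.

Form the Lagrangian:
  L(x, lambda) = (1/2) x^T Q x + c^T x + lambda^T (A x - b)
Stationarity (grad_x L = 0): Q x + c + A^T lambda = 0.
Primal feasibility: A x = b.

This gives the KKT block system:
  [ Q   A^T ] [ x     ]   [-c ]
  [ A    0  ] [ lambda ] = [ b ]

Solving the linear system:
  x*      = (1, 1)
  lambda* = (0)
  f(x*)   = -3

x* = (1, 1), lambda* = (0)


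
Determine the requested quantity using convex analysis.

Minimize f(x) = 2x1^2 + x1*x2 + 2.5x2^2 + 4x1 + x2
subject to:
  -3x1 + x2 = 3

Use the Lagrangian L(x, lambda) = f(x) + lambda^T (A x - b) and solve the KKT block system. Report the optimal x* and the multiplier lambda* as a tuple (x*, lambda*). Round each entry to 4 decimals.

Form the Lagrangian:
  L(x, lambda) = (1/2) x^T Q x + c^T x + lambda^T (A x - b)
Stationarity (grad_x L = 0): Q x + c + A^T lambda = 0.
Primal feasibility: A x = b.

This gives the KKT block system:
  [ Q   A^T ] [ x     ]   [-c ]
  [ A    0  ] [ lambda ] = [ b ]

Solving the linear system:
  x*      = (-1, 0)
  lambda* = (0)
  f(x*)   = -2

x* = (-1, 0), lambda* = (0)


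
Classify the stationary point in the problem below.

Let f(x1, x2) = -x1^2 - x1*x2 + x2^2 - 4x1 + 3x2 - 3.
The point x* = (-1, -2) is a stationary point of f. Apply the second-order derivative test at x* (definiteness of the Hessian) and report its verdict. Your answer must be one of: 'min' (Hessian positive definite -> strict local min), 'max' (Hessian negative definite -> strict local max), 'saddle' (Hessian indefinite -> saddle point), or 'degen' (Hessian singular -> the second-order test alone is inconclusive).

Compute the Hessian H = grad^2 f:
  H = [[-2, -1], [-1, 2]]
Verify stationarity: grad f(x*) = H x* + g = (0, 0).
Eigenvalues of H: -2.2361, 2.2361.
Eigenvalues have mixed signs, so H is indefinite -> x* is a saddle point.

saddle


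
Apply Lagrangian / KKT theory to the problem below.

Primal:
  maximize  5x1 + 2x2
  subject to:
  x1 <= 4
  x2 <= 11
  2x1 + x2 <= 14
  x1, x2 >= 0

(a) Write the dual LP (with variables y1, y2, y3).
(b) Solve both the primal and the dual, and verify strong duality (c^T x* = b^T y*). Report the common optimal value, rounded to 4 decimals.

The standard primal-dual pair for 'max c^T x s.t. A x <= b, x >= 0' is:
  Dual:  min b^T y  s.t.  A^T y >= c,  y >= 0.

So the dual LP is:
  minimize  4y1 + 11y2 + 14y3
  subject to:
    y1 + 2y3 >= 5
    y2 + y3 >= 2
    y1, y2, y3 >= 0

Solving the primal: x* = (4, 6).
  primal value c^T x* = 32.
Solving the dual: y* = (1, 0, 2).
  dual value b^T y* = 32.
Strong duality: c^T x* = b^T y*. Confirmed.

32


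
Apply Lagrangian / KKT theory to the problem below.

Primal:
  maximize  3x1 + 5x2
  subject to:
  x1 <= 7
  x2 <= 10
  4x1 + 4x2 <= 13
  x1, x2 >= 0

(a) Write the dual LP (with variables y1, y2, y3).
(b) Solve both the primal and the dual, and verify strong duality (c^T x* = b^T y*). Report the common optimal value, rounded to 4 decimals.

The standard primal-dual pair for 'max c^T x s.t. A x <= b, x >= 0' is:
  Dual:  min b^T y  s.t.  A^T y >= c,  y >= 0.

So the dual LP is:
  minimize  7y1 + 10y2 + 13y3
  subject to:
    y1 + 4y3 >= 3
    y2 + 4y3 >= 5
    y1, y2, y3 >= 0

Solving the primal: x* = (0, 3.25).
  primal value c^T x* = 16.25.
Solving the dual: y* = (0, 0, 1.25).
  dual value b^T y* = 16.25.
Strong duality: c^T x* = b^T y*. Confirmed.

16.25


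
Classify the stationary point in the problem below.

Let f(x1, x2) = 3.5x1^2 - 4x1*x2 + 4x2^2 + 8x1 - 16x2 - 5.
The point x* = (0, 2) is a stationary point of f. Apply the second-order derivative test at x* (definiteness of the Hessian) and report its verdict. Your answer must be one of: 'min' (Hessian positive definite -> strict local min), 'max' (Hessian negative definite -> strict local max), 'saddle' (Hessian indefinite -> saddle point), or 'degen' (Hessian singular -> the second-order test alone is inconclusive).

Compute the Hessian H = grad^2 f:
  H = [[7, -4], [-4, 8]]
Verify stationarity: grad f(x*) = H x* + g = (0, 0).
Eigenvalues of H: 3.4689, 11.5311.
Both eigenvalues > 0, so H is positive definite -> x* is a strict local min.

min


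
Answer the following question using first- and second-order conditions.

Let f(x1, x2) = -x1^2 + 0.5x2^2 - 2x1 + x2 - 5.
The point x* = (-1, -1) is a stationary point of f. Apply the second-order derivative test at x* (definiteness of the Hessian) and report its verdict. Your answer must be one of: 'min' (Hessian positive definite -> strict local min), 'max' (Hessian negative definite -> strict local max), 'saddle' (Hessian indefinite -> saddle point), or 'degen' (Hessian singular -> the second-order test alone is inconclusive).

Compute the Hessian H = grad^2 f:
  H = [[-2, 0], [0, 1]]
Verify stationarity: grad f(x*) = H x* + g = (0, 0).
Eigenvalues of H: -2, 1.
Eigenvalues have mixed signs, so H is indefinite -> x* is a saddle point.

saddle


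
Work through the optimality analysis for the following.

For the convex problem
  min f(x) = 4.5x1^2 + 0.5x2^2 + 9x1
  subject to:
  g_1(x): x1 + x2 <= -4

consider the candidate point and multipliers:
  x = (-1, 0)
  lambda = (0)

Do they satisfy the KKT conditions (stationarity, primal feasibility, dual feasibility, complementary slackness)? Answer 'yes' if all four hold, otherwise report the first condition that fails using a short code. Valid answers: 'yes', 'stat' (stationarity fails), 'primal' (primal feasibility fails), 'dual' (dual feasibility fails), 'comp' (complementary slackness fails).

Gradient of f: grad f(x) = Q x + c = (0, 0)
Constraint values g_i(x) = a_i^T x - b_i:
  g_1((-1, 0)) = 3
Stationarity residual: grad f(x) + sum_i lambda_i a_i = (0, 0)
  -> stationarity OK
Primal feasibility (all g_i <= 0): FAILS
Dual feasibility (all lambda_i >= 0): OK
Complementary slackness (lambda_i * g_i(x) = 0 for all i): OK

Verdict: the first failing condition is primal_feasibility -> primal.

primal


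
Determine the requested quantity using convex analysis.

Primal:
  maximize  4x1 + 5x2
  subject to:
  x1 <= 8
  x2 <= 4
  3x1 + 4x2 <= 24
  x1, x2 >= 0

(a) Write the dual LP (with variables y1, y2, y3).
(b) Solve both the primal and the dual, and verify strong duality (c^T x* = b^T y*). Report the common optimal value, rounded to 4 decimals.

The standard primal-dual pair for 'max c^T x s.t. A x <= b, x >= 0' is:
  Dual:  min b^T y  s.t.  A^T y >= c,  y >= 0.

So the dual LP is:
  minimize  8y1 + 4y2 + 24y3
  subject to:
    y1 + 3y3 >= 4
    y2 + 4y3 >= 5
    y1, y2, y3 >= 0

Solving the primal: x* = (8, 0).
  primal value c^T x* = 32.
Solving the dual: y* = (0.25, 0, 1.25).
  dual value b^T y* = 32.
Strong duality: c^T x* = b^T y*. Confirmed.

32


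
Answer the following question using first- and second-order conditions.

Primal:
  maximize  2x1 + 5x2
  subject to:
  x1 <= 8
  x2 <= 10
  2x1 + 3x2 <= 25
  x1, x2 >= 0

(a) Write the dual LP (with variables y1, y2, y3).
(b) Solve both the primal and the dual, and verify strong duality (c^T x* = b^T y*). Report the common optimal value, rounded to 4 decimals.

The standard primal-dual pair for 'max c^T x s.t. A x <= b, x >= 0' is:
  Dual:  min b^T y  s.t.  A^T y >= c,  y >= 0.

So the dual LP is:
  minimize  8y1 + 10y2 + 25y3
  subject to:
    y1 + 2y3 >= 2
    y2 + 3y3 >= 5
    y1, y2, y3 >= 0

Solving the primal: x* = (0, 8.3333).
  primal value c^T x* = 41.6667.
Solving the dual: y* = (0, 0, 1.6667).
  dual value b^T y* = 41.6667.
Strong duality: c^T x* = b^T y*. Confirmed.

41.6667


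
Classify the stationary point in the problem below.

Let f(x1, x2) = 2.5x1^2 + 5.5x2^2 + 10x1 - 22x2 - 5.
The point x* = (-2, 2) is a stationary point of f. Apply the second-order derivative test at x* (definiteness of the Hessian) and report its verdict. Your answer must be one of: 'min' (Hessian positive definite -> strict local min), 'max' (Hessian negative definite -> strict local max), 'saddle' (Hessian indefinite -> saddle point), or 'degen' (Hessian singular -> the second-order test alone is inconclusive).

Compute the Hessian H = grad^2 f:
  H = [[5, 0], [0, 11]]
Verify stationarity: grad f(x*) = H x* + g = (0, 0).
Eigenvalues of H: 5, 11.
Both eigenvalues > 0, so H is positive definite -> x* is a strict local min.

min


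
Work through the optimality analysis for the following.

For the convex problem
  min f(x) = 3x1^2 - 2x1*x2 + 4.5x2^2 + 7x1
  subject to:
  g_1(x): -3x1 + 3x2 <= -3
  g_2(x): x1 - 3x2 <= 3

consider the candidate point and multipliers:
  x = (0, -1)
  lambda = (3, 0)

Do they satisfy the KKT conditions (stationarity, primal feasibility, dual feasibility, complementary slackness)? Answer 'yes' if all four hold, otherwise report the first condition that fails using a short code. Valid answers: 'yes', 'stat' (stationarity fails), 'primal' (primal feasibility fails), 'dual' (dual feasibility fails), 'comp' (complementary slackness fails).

Gradient of f: grad f(x) = Q x + c = (9, -9)
Constraint values g_i(x) = a_i^T x - b_i:
  g_1((0, -1)) = 0
  g_2((0, -1)) = 0
Stationarity residual: grad f(x) + sum_i lambda_i a_i = (0, 0)
  -> stationarity OK
Primal feasibility (all g_i <= 0): OK
Dual feasibility (all lambda_i >= 0): OK
Complementary slackness (lambda_i * g_i(x) = 0 for all i): OK

Verdict: yes, KKT holds.

yes


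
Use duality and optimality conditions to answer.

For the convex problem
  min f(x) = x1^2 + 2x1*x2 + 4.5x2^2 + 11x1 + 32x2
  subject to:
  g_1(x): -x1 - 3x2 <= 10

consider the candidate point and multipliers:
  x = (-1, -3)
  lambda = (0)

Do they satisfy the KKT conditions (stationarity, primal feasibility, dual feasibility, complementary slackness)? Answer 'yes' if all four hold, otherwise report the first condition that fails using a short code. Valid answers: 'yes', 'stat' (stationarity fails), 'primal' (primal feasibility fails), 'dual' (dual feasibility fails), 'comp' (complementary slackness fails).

Gradient of f: grad f(x) = Q x + c = (3, 3)
Constraint values g_i(x) = a_i^T x - b_i:
  g_1((-1, -3)) = 0
Stationarity residual: grad f(x) + sum_i lambda_i a_i = (3, 3)
  -> stationarity FAILS
Primal feasibility (all g_i <= 0): OK
Dual feasibility (all lambda_i >= 0): OK
Complementary slackness (lambda_i * g_i(x) = 0 for all i): OK

Verdict: the first failing condition is stationarity -> stat.

stat


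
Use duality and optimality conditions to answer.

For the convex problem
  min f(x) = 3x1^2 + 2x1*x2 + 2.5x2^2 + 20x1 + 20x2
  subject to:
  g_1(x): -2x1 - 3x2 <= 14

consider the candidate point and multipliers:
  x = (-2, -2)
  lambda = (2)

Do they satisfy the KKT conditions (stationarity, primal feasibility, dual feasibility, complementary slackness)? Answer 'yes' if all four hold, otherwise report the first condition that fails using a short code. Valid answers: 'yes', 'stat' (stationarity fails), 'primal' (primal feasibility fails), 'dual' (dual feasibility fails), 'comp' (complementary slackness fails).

Gradient of f: grad f(x) = Q x + c = (4, 6)
Constraint values g_i(x) = a_i^T x - b_i:
  g_1((-2, -2)) = -4
Stationarity residual: grad f(x) + sum_i lambda_i a_i = (0, 0)
  -> stationarity OK
Primal feasibility (all g_i <= 0): OK
Dual feasibility (all lambda_i >= 0): OK
Complementary slackness (lambda_i * g_i(x) = 0 for all i): FAILS

Verdict: the first failing condition is complementary_slackness -> comp.

comp


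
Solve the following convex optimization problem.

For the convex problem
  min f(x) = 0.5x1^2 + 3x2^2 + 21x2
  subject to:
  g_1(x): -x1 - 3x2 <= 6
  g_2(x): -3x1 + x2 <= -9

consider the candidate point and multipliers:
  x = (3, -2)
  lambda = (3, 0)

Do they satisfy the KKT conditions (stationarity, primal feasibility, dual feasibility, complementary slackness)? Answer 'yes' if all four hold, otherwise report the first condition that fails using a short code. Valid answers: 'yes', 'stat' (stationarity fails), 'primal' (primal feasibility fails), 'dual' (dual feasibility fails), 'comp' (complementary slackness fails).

Gradient of f: grad f(x) = Q x + c = (3, 9)
Constraint values g_i(x) = a_i^T x - b_i:
  g_1((3, -2)) = -3
  g_2((3, -2)) = -2
Stationarity residual: grad f(x) + sum_i lambda_i a_i = (0, 0)
  -> stationarity OK
Primal feasibility (all g_i <= 0): OK
Dual feasibility (all lambda_i >= 0): OK
Complementary slackness (lambda_i * g_i(x) = 0 for all i): FAILS

Verdict: the first failing condition is complementary_slackness -> comp.

comp


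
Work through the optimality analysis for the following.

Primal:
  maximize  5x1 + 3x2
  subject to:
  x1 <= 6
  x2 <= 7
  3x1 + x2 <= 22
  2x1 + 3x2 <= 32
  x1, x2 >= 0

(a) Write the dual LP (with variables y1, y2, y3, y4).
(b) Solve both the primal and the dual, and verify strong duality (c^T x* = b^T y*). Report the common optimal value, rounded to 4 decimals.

The standard primal-dual pair for 'max c^T x s.t. A x <= b, x >= 0' is:
  Dual:  min b^T y  s.t.  A^T y >= c,  y >= 0.

So the dual LP is:
  minimize  6y1 + 7y2 + 22y3 + 32y4
  subject to:
    y1 + 3y3 + 2y4 >= 5
    y2 + y3 + 3y4 >= 3
    y1, y2, y3, y4 >= 0

Solving the primal: x* = (5, 7).
  primal value c^T x* = 46.
Solving the dual: y* = (0, 1.3333, 1.6667, 0).
  dual value b^T y* = 46.
Strong duality: c^T x* = b^T y*. Confirmed.

46


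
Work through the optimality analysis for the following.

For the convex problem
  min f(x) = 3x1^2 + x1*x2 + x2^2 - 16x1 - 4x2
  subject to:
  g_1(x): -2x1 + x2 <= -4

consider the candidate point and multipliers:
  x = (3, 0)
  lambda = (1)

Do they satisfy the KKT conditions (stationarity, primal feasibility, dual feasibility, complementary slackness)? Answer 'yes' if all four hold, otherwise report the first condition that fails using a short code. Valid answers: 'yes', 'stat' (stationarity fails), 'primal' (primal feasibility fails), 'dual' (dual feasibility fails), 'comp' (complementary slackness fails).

Gradient of f: grad f(x) = Q x + c = (2, -1)
Constraint values g_i(x) = a_i^T x - b_i:
  g_1((3, 0)) = -2
Stationarity residual: grad f(x) + sum_i lambda_i a_i = (0, 0)
  -> stationarity OK
Primal feasibility (all g_i <= 0): OK
Dual feasibility (all lambda_i >= 0): OK
Complementary slackness (lambda_i * g_i(x) = 0 for all i): FAILS

Verdict: the first failing condition is complementary_slackness -> comp.

comp


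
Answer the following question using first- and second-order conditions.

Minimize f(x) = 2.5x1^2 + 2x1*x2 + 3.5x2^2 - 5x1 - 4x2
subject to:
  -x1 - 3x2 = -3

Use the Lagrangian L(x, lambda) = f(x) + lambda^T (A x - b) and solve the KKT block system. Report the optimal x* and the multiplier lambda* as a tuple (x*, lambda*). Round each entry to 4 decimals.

Form the Lagrangian:
  L(x, lambda) = (1/2) x^T Q x + c^T x + lambda^T (A x - b)
Stationarity (grad_x L = 0): Q x + c + A^T lambda = 0.
Primal feasibility: A x = b.

This gives the KKT block system:
  [ Q   A^T ] [ x     ]   [-c ]
  [ A    0  ] [ lambda ] = [ b ]

Solving the linear system:
  x*      = (0.9, 0.7)
  lambda* = (0.9)
  f(x*)   = -2.3

x* = (0.9, 0.7), lambda* = (0.9)


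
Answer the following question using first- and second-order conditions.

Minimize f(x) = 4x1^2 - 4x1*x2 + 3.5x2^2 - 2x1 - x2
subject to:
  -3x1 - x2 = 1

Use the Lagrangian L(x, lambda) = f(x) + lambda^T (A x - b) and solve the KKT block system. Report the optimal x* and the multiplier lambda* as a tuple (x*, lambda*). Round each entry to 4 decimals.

Form the Lagrangian:
  L(x, lambda) = (1/2) x^T Q x + c^T x + lambda^T (A x - b)
Stationarity (grad_x L = 0): Q x + c + A^T lambda = 0.
Primal feasibility: A x = b.

This gives the KKT block system:
  [ Q   A^T ] [ x     ]   [-c ]
  [ A    0  ] [ lambda ] = [ b ]

Solving the linear system:
  x*      = (-0.2737, -0.1789)
  lambda* = (-1.1579)
  f(x*)   = 0.9421

x* = (-0.2737, -0.1789), lambda* = (-1.1579)


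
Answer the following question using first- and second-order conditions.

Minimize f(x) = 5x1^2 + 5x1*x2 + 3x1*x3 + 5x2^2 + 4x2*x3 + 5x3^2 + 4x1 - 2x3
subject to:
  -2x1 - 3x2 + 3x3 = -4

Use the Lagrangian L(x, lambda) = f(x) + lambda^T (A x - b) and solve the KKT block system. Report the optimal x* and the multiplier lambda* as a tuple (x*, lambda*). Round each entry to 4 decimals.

Form the Lagrangian:
  L(x, lambda) = (1/2) x^T Q x + c^T x + lambda^T (A x - b)
Stationarity (grad_x L = 0): Q x + c + A^T lambda = 0.
Primal feasibility: A x = b.

This gives the KKT block system:
  [ Q   A^T ] [ x     ]   [-c ]
  [ A    0  ] [ lambda ] = [ b ]

Solving the linear system:
  x*      = (-0.3333, 0.9444, -0.6111)
  lambda* = (1.7778)
  f(x*)   = 3.5

x* = (-0.3333, 0.9444, -0.6111), lambda* = (1.7778)


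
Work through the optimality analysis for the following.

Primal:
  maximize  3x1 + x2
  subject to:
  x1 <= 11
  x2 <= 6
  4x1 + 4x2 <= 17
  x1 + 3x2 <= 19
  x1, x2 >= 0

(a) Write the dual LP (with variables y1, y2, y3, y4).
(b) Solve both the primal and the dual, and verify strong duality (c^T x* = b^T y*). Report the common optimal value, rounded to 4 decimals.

The standard primal-dual pair for 'max c^T x s.t. A x <= b, x >= 0' is:
  Dual:  min b^T y  s.t.  A^T y >= c,  y >= 0.

So the dual LP is:
  minimize  11y1 + 6y2 + 17y3 + 19y4
  subject to:
    y1 + 4y3 + y4 >= 3
    y2 + 4y3 + 3y4 >= 1
    y1, y2, y3, y4 >= 0

Solving the primal: x* = (4.25, 0).
  primal value c^T x* = 12.75.
Solving the dual: y* = (0, 0, 0.75, 0).
  dual value b^T y* = 12.75.
Strong duality: c^T x* = b^T y*. Confirmed.

12.75


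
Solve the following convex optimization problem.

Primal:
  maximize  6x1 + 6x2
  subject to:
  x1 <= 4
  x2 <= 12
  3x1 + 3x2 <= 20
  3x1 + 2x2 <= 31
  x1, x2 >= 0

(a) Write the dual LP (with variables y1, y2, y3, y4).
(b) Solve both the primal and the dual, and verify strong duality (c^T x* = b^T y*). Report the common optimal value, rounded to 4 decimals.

The standard primal-dual pair for 'max c^T x s.t. A x <= b, x >= 0' is:
  Dual:  min b^T y  s.t.  A^T y >= c,  y >= 0.

So the dual LP is:
  minimize  4y1 + 12y2 + 20y3 + 31y4
  subject to:
    y1 + 3y3 + 3y4 >= 6
    y2 + 3y3 + 2y4 >= 6
    y1, y2, y3, y4 >= 0

Solving the primal: x* = (0, 6.6667).
  primal value c^T x* = 40.
Solving the dual: y* = (0, 0, 2, 0).
  dual value b^T y* = 40.
Strong duality: c^T x* = b^T y*. Confirmed.

40


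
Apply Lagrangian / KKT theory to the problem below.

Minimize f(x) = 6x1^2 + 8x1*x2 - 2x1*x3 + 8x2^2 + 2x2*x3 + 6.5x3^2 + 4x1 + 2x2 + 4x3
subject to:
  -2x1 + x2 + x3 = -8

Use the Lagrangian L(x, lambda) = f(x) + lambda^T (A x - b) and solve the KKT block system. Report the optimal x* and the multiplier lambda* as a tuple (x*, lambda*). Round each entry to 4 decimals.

Form the Lagrangian:
  L(x, lambda) = (1/2) x^T Q x + c^T x + lambda^T (A x - b)
Stationarity (grad_x L = 0): Q x + c + A^T lambda = 0.
Primal feasibility: A x = b.

This gives the KKT block system:
  [ Q   A^T ] [ x     ]   [-c ]
  [ A    0  ] [ lambda ] = [ b ]

Solving the linear system:
  x*      = (2.7611, -2.1146, -0.3631)
  lambda* = (10.4713)
  f(x*)   = 44.5669

x* = (2.7611, -2.1146, -0.3631), lambda* = (10.4713)


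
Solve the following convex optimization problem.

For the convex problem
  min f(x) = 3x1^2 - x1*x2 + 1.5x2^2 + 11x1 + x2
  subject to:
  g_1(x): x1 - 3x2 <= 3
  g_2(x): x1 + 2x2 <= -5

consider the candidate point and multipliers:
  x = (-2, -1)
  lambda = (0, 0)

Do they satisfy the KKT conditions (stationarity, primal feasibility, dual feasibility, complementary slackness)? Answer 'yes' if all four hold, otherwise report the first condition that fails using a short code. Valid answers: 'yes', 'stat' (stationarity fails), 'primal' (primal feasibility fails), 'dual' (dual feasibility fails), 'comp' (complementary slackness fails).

Gradient of f: grad f(x) = Q x + c = (0, 0)
Constraint values g_i(x) = a_i^T x - b_i:
  g_1((-2, -1)) = -2
  g_2((-2, -1)) = 1
Stationarity residual: grad f(x) + sum_i lambda_i a_i = (0, 0)
  -> stationarity OK
Primal feasibility (all g_i <= 0): FAILS
Dual feasibility (all lambda_i >= 0): OK
Complementary slackness (lambda_i * g_i(x) = 0 for all i): OK

Verdict: the first failing condition is primal_feasibility -> primal.

primal


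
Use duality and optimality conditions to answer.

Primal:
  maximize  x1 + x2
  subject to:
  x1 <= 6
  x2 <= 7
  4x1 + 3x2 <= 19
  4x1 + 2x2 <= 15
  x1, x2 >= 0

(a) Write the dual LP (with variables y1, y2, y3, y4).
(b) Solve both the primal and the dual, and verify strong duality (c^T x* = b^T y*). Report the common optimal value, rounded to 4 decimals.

The standard primal-dual pair for 'max c^T x s.t. A x <= b, x >= 0' is:
  Dual:  min b^T y  s.t.  A^T y >= c,  y >= 0.

So the dual LP is:
  minimize  6y1 + 7y2 + 19y3 + 15y4
  subject to:
    y1 + 4y3 + 4y4 >= 1
    y2 + 3y3 + 2y4 >= 1
    y1, y2, y3, y4 >= 0

Solving the primal: x* = (0, 6.3333).
  primal value c^T x* = 6.3333.
Solving the dual: y* = (0, 0, 0.3333, 0).
  dual value b^T y* = 6.3333.
Strong duality: c^T x* = b^T y*. Confirmed.

6.3333


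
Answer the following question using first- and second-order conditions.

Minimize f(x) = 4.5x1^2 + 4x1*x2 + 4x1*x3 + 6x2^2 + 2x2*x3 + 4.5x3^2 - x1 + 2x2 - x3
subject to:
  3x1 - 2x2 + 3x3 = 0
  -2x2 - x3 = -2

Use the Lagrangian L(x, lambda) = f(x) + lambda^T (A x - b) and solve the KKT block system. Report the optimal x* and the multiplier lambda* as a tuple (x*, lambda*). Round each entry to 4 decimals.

Form the Lagrangian:
  L(x, lambda) = (1/2) x^T Q x + c^T x + lambda^T (A x - b)
Stationarity (grad_x L = 0): Q x + c + A^T lambda = 0.
Primal feasibility: A x = b.

This gives the KKT block system:
  [ Q   A^T ] [ x     ]   [-c ]
  [ A    0  ] [ lambda ] = [ b ]

Solving the linear system:
  x*      = (-0.4086, 0.5968, 0.8065)
  lambda* = (-0.3118, 4.8817)
  f(x*)   = 5.2796

x* = (-0.4086, 0.5968, 0.8065), lambda* = (-0.3118, 4.8817)


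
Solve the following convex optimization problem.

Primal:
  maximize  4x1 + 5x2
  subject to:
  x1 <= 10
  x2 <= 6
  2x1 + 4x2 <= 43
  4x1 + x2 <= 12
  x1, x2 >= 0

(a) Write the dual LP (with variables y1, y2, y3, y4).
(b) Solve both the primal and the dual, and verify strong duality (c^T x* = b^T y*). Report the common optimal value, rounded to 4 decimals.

The standard primal-dual pair for 'max c^T x s.t. A x <= b, x >= 0' is:
  Dual:  min b^T y  s.t.  A^T y >= c,  y >= 0.

So the dual LP is:
  minimize  10y1 + 6y2 + 43y3 + 12y4
  subject to:
    y1 + 2y3 + 4y4 >= 4
    y2 + 4y3 + y4 >= 5
    y1, y2, y3, y4 >= 0

Solving the primal: x* = (1.5, 6).
  primal value c^T x* = 36.
Solving the dual: y* = (0, 4, 0, 1).
  dual value b^T y* = 36.
Strong duality: c^T x* = b^T y*. Confirmed.

36


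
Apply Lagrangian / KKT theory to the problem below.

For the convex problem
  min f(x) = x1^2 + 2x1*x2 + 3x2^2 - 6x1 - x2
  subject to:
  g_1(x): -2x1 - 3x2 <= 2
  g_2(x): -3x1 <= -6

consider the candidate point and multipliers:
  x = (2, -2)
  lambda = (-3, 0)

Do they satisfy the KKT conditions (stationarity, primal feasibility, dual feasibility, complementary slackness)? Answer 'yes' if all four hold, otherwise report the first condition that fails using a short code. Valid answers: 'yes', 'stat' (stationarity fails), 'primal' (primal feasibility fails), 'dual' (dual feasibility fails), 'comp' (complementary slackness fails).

Gradient of f: grad f(x) = Q x + c = (-6, -9)
Constraint values g_i(x) = a_i^T x - b_i:
  g_1((2, -2)) = 0
  g_2((2, -2)) = 0
Stationarity residual: grad f(x) + sum_i lambda_i a_i = (0, 0)
  -> stationarity OK
Primal feasibility (all g_i <= 0): OK
Dual feasibility (all lambda_i >= 0): FAILS
Complementary slackness (lambda_i * g_i(x) = 0 for all i): OK

Verdict: the first failing condition is dual_feasibility -> dual.

dual


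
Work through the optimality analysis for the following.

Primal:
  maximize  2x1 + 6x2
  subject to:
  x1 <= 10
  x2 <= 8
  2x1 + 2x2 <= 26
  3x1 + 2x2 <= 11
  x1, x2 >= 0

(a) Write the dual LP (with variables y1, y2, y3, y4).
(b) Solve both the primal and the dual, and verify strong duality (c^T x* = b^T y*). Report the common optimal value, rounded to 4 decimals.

The standard primal-dual pair for 'max c^T x s.t. A x <= b, x >= 0' is:
  Dual:  min b^T y  s.t.  A^T y >= c,  y >= 0.

So the dual LP is:
  minimize  10y1 + 8y2 + 26y3 + 11y4
  subject to:
    y1 + 2y3 + 3y4 >= 2
    y2 + 2y3 + 2y4 >= 6
    y1, y2, y3, y4 >= 0

Solving the primal: x* = (0, 5.5).
  primal value c^T x* = 33.
Solving the dual: y* = (0, 0, 0, 3).
  dual value b^T y* = 33.
Strong duality: c^T x* = b^T y*. Confirmed.

33


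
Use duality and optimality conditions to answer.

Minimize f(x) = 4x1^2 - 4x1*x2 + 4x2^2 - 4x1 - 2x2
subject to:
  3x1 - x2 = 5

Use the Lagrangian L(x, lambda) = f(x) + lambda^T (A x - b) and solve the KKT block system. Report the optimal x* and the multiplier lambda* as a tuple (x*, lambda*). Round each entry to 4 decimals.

Form the Lagrangian:
  L(x, lambda) = (1/2) x^T Q x + c^T x + lambda^T (A x - b)
Stationarity (grad_x L = 0): Q x + c + A^T lambda = 0.
Primal feasibility: A x = b.

This gives the KKT block system:
  [ Q   A^T ] [ x     ]   [-c ]
  [ A    0  ] [ lambda ] = [ b ]

Solving the linear system:
  x*      = (1.9643, 0.8929)
  lambda* = (-2.7143)
  f(x*)   = 1.9643

x* = (1.9643, 0.8929), lambda* = (-2.7143)


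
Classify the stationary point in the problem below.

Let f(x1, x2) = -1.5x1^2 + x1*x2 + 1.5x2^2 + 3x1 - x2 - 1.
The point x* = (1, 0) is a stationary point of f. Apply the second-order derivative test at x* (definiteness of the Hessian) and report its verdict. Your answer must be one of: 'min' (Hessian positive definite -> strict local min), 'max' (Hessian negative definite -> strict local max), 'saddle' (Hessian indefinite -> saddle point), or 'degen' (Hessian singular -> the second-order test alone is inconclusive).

Compute the Hessian H = grad^2 f:
  H = [[-3, 1], [1, 3]]
Verify stationarity: grad f(x*) = H x* + g = (0, 0).
Eigenvalues of H: -3.1623, 3.1623.
Eigenvalues have mixed signs, so H is indefinite -> x* is a saddle point.

saddle


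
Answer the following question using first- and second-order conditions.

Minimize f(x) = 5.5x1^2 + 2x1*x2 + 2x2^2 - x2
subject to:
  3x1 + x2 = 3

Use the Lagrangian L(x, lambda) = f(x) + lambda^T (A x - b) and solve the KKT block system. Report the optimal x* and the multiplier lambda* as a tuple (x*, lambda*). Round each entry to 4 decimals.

Form the Lagrangian:
  L(x, lambda) = (1/2) x^T Q x + c^T x + lambda^T (A x - b)
Stationarity (grad_x L = 0): Q x + c + A^T lambda = 0.
Primal feasibility: A x = b.

This gives the KKT block system:
  [ Q   A^T ] [ x     ]   [-c ]
  [ A    0  ] [ lambda ] = [ b ]

Solving the linear system:
  x*      = (0.7714, 0.6857)
  lambda* = (-3.2857)
  f(x*)   = 4.5857

x* = (0.7714, 0.6857), lambda* = (-3.2857)


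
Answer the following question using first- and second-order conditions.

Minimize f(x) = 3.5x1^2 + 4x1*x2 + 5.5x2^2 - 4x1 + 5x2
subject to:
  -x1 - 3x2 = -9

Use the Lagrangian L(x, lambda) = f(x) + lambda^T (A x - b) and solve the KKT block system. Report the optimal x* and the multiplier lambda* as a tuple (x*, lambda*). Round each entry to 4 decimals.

Form the Lagrangian:
  L(x, lambda) = (1/2) x^T Q x + c^T x + lambda^T (A x - b)
Stationarity (grad_x L = 0): Q x + c + A^T lambda = 0.
Primal feasibility: A x = b.

This gives the KKT block system:
  [ Q   A^T ] [ x     ]   [-c ]
  [ A    0  ] [ lambda ] = [ b ]

Solving the linear system:
  x*      = (0.84, 2.72)
  lambda* = (12.76)
  f(x*)   = 62.54

x* = (0.84, 2.72), lambda* = (12.76)


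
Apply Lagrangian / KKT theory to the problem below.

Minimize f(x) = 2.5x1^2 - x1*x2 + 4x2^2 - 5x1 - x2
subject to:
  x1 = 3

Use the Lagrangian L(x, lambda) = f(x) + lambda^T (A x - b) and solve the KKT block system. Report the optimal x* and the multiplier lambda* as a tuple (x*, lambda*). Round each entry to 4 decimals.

Form the Lagrangian:
  L(x, lambda) = (1/2) x^T Q x + c^T x + lambda^T (A x - b)
Stationarity (grad_x L = 0): Q x + c + A^T lambda = 0.
Primal feasibility: A x = b.

This gives the KKT block system:
  [ Q   A^T ] [ x     ]   [-c ]
  [ A    0  ] [ lambda ] = [ b ]

Solving the linear system:
  x*      = (3, 0.5)
  lambda* = (-9.5)
  f(x*)   = 6.5

x* = (3, 0.5), lambda* = (-9.5)


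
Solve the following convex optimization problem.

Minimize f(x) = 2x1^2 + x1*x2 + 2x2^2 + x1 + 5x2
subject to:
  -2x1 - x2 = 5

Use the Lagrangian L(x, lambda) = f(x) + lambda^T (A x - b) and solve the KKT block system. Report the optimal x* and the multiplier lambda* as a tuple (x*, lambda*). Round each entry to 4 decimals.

Form the Lagrangian:
  L(x, lambda) = (1/2) x^T Q x + c^T x + lambda^T (A x - b)
Stationarity (grad_x L = 0): Q x + c + A^T lambda = 0.
Primal feasibility: A x = b.

This gives the KKT block system:
  [ Q   A^T ] [ x     ]   [-c ]
  [ A    0  ] [ lambda ] = [ b ]

Solving the linear system:
  x*      = (-1.625, -1.75)
  lambda* = (-3.625)
  f(x*)   = 3.875

x* = (-1.625, -1.75), lambda* = (-3.625)


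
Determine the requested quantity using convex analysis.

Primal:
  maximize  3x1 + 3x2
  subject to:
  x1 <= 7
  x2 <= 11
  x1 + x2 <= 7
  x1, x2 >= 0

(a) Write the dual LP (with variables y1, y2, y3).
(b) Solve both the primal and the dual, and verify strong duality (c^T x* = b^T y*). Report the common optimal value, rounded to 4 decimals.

The standard primal-dual pair for 'max c^T x s.t. A x <= b, x >= 0' is:
  Dual:  min b^T y  s.t.  A^T y >= c,  y >= 0.

So the dual LP is:
  minimize  7y1 + 11y2 + 7y3
  subject to:
    y1 + y3 >= 3
    y2 + y3 >= 3
    y1, y2, y3 >= 0

Solving the primal: x* = (0, 7).
  primal value c^T x* = 21.
Solving the dual: y* = (0, 0, 3).
  dual value b^T y* = 21.
Strong duality: c^T x* = b^T y*. Confirmed.

21


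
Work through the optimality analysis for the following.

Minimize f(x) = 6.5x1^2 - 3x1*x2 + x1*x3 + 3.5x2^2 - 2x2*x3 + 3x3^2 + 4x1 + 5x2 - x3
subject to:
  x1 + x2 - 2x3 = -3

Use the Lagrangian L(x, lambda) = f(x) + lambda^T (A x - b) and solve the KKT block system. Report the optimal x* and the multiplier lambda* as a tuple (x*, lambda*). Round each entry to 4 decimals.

Form the Lagrangian:
  L(x, lambda) = (1/2) x^T Q x + c^T x + lambda^T (A x - b)
Stationarity (grad_x L = 0): Q x + c + A^T lambda = 0.
Primal feasibility: A x = b.

This gives the KKT block system:
  [ Q   A^T ] [ x     ]   [-c ]
  [ A    0  ] [ lambda ] = [ b ]

Solving the linear system:
  x*      = (-0.7623, -1.1576, 0.5401)
  lambda* = (1.8966)
  f(x*)   = -1.8437

x* = (-0.7623, -1.1576, 0.5401), lambda* = (1.8966)


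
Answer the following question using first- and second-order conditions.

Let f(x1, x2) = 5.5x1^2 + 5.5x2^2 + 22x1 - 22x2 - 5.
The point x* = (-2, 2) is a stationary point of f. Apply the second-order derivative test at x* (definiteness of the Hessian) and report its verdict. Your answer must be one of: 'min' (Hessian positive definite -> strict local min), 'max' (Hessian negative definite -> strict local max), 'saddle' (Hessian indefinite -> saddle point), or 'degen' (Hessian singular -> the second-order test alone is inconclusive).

Compute the Hessian H = grad^2 f:
  H = [[11, 0], [0, 11]]
Verify stationarity: grad f(x*) = H x* + g = (0, 0).
Eigenvalues of H: 11, 11.
Both eigenvalues > 0, so H is positive definite -> x* is a strict local min.

min


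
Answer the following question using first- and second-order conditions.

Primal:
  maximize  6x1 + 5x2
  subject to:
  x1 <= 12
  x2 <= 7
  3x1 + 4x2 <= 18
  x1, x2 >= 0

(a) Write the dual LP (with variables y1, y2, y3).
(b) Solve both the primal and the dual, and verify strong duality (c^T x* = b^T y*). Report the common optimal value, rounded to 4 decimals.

The standard primal-dual pair for 'max c^T x s.t. A x <= b, x >= 0' is:
  Dual:  min b^T y  s.t.  A^T y >= c,  y >= 0.

So the dual LP is:
  minimize  12y1 + 7y2 + 18y3
  subject to:
    y1 + 3y3 >= 6
    y2 + 4y3 >= 5
    y1, y2, y3 >= 0

Solving the primal: x* = (6, 0).
  primal value c^T x* = 36.
Solving the dual: y* = (0, 0, 2).
  dual value b^T y* = 36.
Strong duality: c^T x* = b^T y*. Confirmed.

36
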